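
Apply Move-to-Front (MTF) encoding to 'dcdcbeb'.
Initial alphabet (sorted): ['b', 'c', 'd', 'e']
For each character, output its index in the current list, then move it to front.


MTF encoding:
'd': index 2 in ['b', 'c', 'd', 'e'] -> ['d', 'b', 'c', 'e']
'c': index 2 in ['d', 'b', 'c', 'e'] -> ['c', 'd', 'b', 'e']
'd': index 1 in ['c', 'd', 'b', 'e'] -> ['d', 'c', 'b', 'e']
'c': index 1 in ['d', 'c', 'b', 'e'] -> ['c', 'd', 'b', 'e']
'b': index 2 in ['c', 'd', 'b', 'e'] -> ['b', 'c', 'd', 'e']
'e': index 3 in ['b', 'c', 'd', 'e'] -> ['e', 'b', 'c', 'd']
'b': index 1 in ['e', 'b', 'c', 'd'] -> ['b', 'e', 'c', 'd']


Output: [2, 2, 1, 1, 2, 3, 1]


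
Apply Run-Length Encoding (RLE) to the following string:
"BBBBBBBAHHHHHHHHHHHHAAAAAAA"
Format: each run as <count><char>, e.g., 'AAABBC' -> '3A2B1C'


Scanning runs left to right:
  i=0: run of 'B' x 7 -> '7B'
  i=7: run of 'A' x 1 -> '1A'
  i=8: run of 'H' x 12 -> '12H'
  i=20: run of 'A' x 7 -> '7A'

RLE = 7B1A12H7A


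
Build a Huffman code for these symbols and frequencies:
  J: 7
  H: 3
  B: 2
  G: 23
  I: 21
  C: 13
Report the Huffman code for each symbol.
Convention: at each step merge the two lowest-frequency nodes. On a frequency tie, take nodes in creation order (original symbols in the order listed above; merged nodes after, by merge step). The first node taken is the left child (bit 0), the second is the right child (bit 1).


Huffman tree construction:
Step 1: Merge B(2) + H(3) = 5
Step 2: Merge (B+H)(5) + J(7) = 12
Step 3: Merge ((B+H)+J)(12) + C(13) = 25
Step 4: Merge I(21) + G(23) = 44
Step 5: Merge (((B+H)+J)+C)(25) + (I+G)(44) = 69
Read each symbol's code off the tree from the root (left child = 0, right child = 1).

Codes:
  J: 001 (length 3)
  H: 0001 (length 4)
  B: 0000 (length 4)
  G: 11 (length 2)
  I: 10 (length 2)
  C: 01 (length 2)
Average code length: 155/69 = 2.2464 bits/symbol


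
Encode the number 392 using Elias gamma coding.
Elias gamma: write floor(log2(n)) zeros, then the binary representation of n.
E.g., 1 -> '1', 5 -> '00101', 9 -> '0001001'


num_bits = floor(log2(392)) + 1 = 9
leading_zeros = num_bits - 1 = 8
binary(392) = 110001000

Elias gamma(392) = '00000000' + '110001000' = 00000000110001000 (17 bits)


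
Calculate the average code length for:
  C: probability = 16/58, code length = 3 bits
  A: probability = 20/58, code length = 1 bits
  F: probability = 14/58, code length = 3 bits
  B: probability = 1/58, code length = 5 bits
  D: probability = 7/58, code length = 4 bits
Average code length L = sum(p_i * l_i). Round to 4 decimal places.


Weighted contributions p_i * l_i:
  C: (16/58) * 3 = 48/58
  A: (20/58) * 1 = 20/58
  F: (14/58) * 3 = 42/58
  B: (1/58) * 5 = 5/58
  D: (7/58) * 4 = 28/58
Sum = (48 + 20 + 42 + 5 + 28)/58 = 143/58

L = 143/58 = 2.4655 bits/symbol


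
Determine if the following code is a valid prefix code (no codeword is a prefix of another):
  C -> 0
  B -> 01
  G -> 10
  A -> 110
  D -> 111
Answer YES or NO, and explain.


Checking each pair (does one codeword prefix another?):
  C='0' vs B='01': prefix -- VIOLATION

NO -- this is NOT a valid prefix code. C (0) is a prefix of B (01).


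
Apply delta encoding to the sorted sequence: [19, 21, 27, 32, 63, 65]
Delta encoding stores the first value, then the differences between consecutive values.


First value: 19
Deltas:
  21 - 19 = 2
  27 - 21 = 6
  32 - 27 = 5
  63 - 32 = 31
  65 - 63 = 2


Delta encoded: [19, 2, 6, 5, 31, 2]


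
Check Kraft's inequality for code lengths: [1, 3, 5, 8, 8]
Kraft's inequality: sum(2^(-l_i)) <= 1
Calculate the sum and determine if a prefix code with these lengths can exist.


Sum = 2^(-1) + 2^(-3) + 2^(-5) + 2^(-8) + 2^(-8)
    = 0.5 + 0.125 + 0.03125 + 0.00390625 + 0.00390625
    = 170/256 = 0.6640625
Since 0.6640625 <= 1, Kraft's inequality IS satisfied.
A prefix code with these lengths CAN exist.

Kraft sum = 0.6640625. Satisfied.


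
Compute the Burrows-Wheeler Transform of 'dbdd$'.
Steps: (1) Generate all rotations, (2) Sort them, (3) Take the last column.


Rotations (sorted):
  0: $dbdd -> last char: d
  1: bdd$d -> last char: d
  2: d$dbd -> last char: d
  3: dbdd$ -> last char: $
  4: dd$db -> last char: b


BWT = ddd$b


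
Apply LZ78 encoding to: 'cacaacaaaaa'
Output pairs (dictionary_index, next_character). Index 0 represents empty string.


LZ78 encoding steps:
Dictionary: {0: ''}
Step 1: w='' (idx 0), next='c' -> output (0, 'c'), add 'c' as idx 1
Step 2: w='' (idx 0), next='a' -> output (0, 'a'), add 'a' as idx 2
Step 3: w='c' (idx 1), next='a' -> output (1, 'a'), add 'ca' as idx 3
Step 4: w='a' (idx 2), next='c' -> output (2, 'c'), add 'ac' as idx 4
Step 5: w='a' (idx 2), next='a' -> output (2, 'a'), add 'aa' as idx 5
Step 6: w='aa' (idx 5), next='a' -> output (5, 'a'), add 'aaa' as idx 6


Encoded: [(0, 'c'), (0, 'a'), (1, 'a'), (2, 'c'), (2, 'a'), (5, 'a')]


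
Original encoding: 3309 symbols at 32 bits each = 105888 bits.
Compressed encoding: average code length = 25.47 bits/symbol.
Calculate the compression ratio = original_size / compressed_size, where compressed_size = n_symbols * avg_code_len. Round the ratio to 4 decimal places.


original_size = n_symbols * orig_bits = 3309 * 32 = 105888 bits
compressed_size = n_symbols * avg_code_len = 3309 * 25.47 = 84280.23 bits
ratio = original_size / compressed_size = 105888 / 84280.23 = 1.2564

Compression ratio = 1.2564


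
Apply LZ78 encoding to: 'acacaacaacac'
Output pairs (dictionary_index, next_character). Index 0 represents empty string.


LZ78 encoding steps:
Dictionary: {0: ''}
Step 1: w='' (idx 0), next='a' -> output (0, 'a'), add 'a' as idx 1
Step 2: w='' (idx 0), next='c' -> output (0, 'c'), add 'c' as idx 2
Step 3: w='a' (idx 1), next='c' -> output (1, 'c'), add 'ac' as idx 3
Step 4: w='a' (idx 1), next='a' -> output (1, 'a'), add 'aa' as idx 4
Step 5: w='c' (idx 2), next='a' -> output (2, 'a'), add 'ca' as idx 5
Step 6: w='ac' (idx 3), next='a' -> output (3, 'a'), add 'aca' as idx 6
Step 7: w='c' (idx 2), end of input -> output (2, '')


Encoded: [(0, 'a'), (0, 'c'), (1, 'c'), (1, 'a'), (2, 'a'), (3, 'a'), (2, '')]


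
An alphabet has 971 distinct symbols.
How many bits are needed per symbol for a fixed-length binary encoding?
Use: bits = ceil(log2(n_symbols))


log2(971) = 9.9233
Bracket: 2^9 = 512 < 971 <= 2^10 = 1024
So ceil(log2(971)) = 10

bits = ceil(log2(971)) = ceil(9.9233) = 10 bits


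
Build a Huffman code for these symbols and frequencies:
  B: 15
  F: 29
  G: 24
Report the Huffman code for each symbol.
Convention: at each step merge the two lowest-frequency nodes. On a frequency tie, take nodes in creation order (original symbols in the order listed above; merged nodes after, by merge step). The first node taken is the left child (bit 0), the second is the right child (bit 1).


Huffman tree construction:
Step 1: Merge B(15) + G(24) = 39
Step 2: Merge F(29) + (B+G)(39) = 68
Read each symbol's code off the tree from the root (left child = 0, right child = 1).

Codes:
  B: 10 (length 2)
  F: 0 (length 1)
  G: 11 (length 2)
Average code length: 107/68 = 1.5735 bits/symbol


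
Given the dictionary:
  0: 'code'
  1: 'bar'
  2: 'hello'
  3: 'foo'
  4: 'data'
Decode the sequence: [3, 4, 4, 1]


Look up each index in the dictionary:
  3 -> 'foo'
  4 -> 'data'
  4 -> 'data'
  1 -> 'bar'

Decoded: "foo data data bar"


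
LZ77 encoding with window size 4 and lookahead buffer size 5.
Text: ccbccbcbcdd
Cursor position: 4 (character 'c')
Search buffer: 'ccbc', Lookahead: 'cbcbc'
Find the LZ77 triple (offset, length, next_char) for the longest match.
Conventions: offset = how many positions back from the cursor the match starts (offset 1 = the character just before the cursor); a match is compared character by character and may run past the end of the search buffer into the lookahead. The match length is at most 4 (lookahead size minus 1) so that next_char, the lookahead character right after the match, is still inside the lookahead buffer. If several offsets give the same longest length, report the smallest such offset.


Try each offset into the search buffer:
  offset=1 (pos 3, char 'c'): match length 1
  offset=2 (pos 2, char 'b'): match length 0
  offset=3 (pos 1, char 'c'): match length 3
  offset=4 (pos 0, char 'c'): match length 1
Longest match has length 3 at offset 3.
next_char = character at position 4 + 3 = 7 -> 'b'

Best match: offset=3, length=3 (matching 'cbc' starting at position 1)
LZ77 triple: (3, 3, 'b')


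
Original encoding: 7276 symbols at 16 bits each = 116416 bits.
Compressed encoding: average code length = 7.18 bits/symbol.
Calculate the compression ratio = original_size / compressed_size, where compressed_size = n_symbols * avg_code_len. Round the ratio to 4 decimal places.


original_size = n_symbols * orig_bits = 7276 * 16 = 116416 bits
compressed_size = n_symbols * avg_code_len = 7276 * 7.18 = 52241.68 bits
ratio = original_size / compressed_size = 116416 / 52241.68 = 2.2284

Compression ratio = 2.2284


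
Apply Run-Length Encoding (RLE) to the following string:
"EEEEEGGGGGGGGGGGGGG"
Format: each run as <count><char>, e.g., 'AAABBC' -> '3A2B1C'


Scanning runs left to right:
  i=0: run of 'E' x 5 -> '5E'
  i=5: run of 'G' x 14 -> '14G'

RLE = 5E14G


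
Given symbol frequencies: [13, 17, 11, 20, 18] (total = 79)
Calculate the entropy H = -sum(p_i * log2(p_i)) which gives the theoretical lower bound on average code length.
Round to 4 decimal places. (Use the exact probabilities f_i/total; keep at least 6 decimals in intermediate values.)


Per-symbol terms -p_i * log2(p_i) with p_i = f_i/79:
  p = 13/79 = 0.164557: log2(p) = -2.603341, -p*log2(p) = 0.428398
  p = 17/79 = 0.215190: log2(p) = -2.216318, -p*log2(p) = 0.476929
  p = 11/79 = 0.139241: log2(p) = -2.844349, -p*log2(p) = 0.396049
  p = 20/79 = 0.253165: log2(p) = -1.981853, -p*log2(p) = 0.501735
  p = 18/79 = 0.227848: log2(p) = -2.133856, -p*log2(p) = 0.486195
H = 0.428398 + 0.476929 + 0.396049 + 0.501735 + 0.486195 = 2.289306

H = 2.2893 bits/symbol


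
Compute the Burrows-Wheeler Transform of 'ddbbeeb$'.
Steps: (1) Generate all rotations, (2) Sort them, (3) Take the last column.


Rotations (sorted):
  0: $ddbbeeb -> last char: b
  1: b$ddbbee -> last char: e
  2: bbeeb$dd -> last char: d
  3: beeb$ddb -> last char: b
  4: dbbeeb$d -> last char: d
  5: ddbbeeb$ -> last char: $
  6: eb$ddbbe -> last char: e
  7: eeb$ddbb -> last char: b


BWT = bedbd$eb


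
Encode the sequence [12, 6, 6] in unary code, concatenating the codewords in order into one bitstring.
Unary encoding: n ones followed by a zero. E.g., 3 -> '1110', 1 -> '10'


Encode each number as n ones followed by a terminating 0:
  12 -> 1111111111110 (13 bits)
  6 -> 1111110 (7 bits)
  6 -> 1111110 (7 bits)
Total length = 13 + 7 + 7 = 27 bits.

Unary([12, 6, 6]) = 111111111111011111101111110 (27 bits)


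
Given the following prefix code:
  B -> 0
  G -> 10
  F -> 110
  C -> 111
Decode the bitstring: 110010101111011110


Decoding step by step:
Bits 110 -> F
Bits 0 -> B
Bits 10 -> G
Bits 10 -> G
Bits 111 -> C
Bits 10 -> G
Bits 111 -> C
Bits 10 -> G


Decoded message: FBGGCGCG


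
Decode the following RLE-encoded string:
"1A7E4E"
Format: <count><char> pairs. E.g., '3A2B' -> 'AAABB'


Expanding each <count><char> pair:
  1A -> 'A'
  7E -> 'EEEEEEE'
  4E -> 'EEEE'

Decoded = AEEEEEEEEEEE


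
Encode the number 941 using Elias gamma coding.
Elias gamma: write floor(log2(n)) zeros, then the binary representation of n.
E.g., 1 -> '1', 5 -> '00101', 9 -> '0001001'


num_bits = floor(log2(941)) + 1 = 10
leading_zeros = num_bits - 1 = 9
binary(941) = 1110101101

Elias gamma(941) = '000000000' + '1110101101' = 0000000001110101101 (19 bits)


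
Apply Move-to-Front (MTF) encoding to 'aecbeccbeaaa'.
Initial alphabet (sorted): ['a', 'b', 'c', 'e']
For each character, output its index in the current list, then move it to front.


MTF encoding:
'a': index 0 in ['a', 'b', 'c', 'e'] -> ['a', 'b', 'c', 'e']
'e': index 3 in ['a', 'b', 'c', 'e'] -> ['e', 'a', 'b', 'c']
'c': index 3 in ['e', 'a', 'b', 'c'] -> ['c', 'e', 'a', 'b']
'b': index 3 in ['c', 'e', 'a', 'b'] -> ['b', 'c', 'e', 'a']
'e': index 2 in ['b', 'c', 'e', 'a'] -> ['e', 'b', 'c', 'a']
'c': index 2 in ['e', 'b', 'c', 'a'] -> ['c', 'e', 'b', 'a']
'c': index 0 in ['c', 'e', 'b', 'a'] -> ['c', 'e', 'b', 'a']
'b': index 2 in ['c', 'e', 'b', 'a'] -> ['b', 'c', 'e', 'a']
'e': index 2 in ['b', 'c', 'e', 'a'] -> ['e', 'b', 'c', 'a']
'a': index 3 in ['e', 'b', 'c', 'a'] -> ['a', 'e', 'b', 'c']
'a': index 0 in ['a', 'e', 'b', 'c'] -> ['a', 'e', 'b', 'c']
'a': index 0 in ['a', 'e', 'b', 'c'] -> ['a', 'e', 'b', 'c']


Output: [0, 3, 3, 3, 2, 2, 0, 2, 2, 3, 0, 0]


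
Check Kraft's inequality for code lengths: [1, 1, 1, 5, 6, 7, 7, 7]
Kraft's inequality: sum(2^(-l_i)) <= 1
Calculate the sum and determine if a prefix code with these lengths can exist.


Sum = 2^(-1) + 2^(-1) + 2^(-1) + 2^(-5) + 2^(-6) + 2^(-7) + 2^(-7) + 2^(-7)
    = 0.5 + 0.5 + 0.5 + 0.03125 + 0.015625 + 0.0078125 + 0.0078125 + 0.0078125
    = 201/128 = 1.5703125
Since 1.5703125 > 1, Kraft's inequality is NOT satisfied.
A prefix code with these lengths CANNOT exist.

Kraft sum = 1.5703125. Not satisfied.


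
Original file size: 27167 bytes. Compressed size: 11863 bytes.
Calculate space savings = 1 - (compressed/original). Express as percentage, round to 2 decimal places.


ratio = compressed/original = 11863/27167 = 0.436669
savings = 1 - ratio = 1 - 0.436669 = 0.563331
as a percentage: 0.563331 * 100 = 56.33%

Space savings = 1 - 11863/27167 = 56.33%


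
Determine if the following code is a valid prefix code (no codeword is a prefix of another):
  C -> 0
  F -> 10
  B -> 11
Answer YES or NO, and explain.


Checking each pair (does one codeword prefix another?):
  C='0' vs F='10': no prefix
  C='0' vs B='11': no prefix
  F='10' vs C='0': no prefix
  F='10' vs B='11': no prefix
  B='11' vs C='0': no prefix
  B='11' vs F='10': no prefix
No violation found over all pairs.

YES -- this is a valid prefix code. No codeword is a prefix of any other codeword.


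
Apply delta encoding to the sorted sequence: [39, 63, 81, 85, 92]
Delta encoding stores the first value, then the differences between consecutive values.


First value: 39
Deltas:
  63 - 39 = 24
  81 - 63 = 18
  85 - 81 = 4
  92 - 85 = 7


Delta encoded: [39, 24, 18, 4, 7]


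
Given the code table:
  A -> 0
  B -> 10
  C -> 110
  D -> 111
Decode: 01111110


Decoding:
0 -> A
111 -> D
111 -> D
0 -> A


Result: ADDA


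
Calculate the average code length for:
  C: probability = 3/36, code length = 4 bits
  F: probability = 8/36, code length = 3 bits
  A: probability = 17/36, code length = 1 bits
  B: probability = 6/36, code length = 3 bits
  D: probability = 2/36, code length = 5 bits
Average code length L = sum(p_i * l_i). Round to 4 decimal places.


Weighted contributions p_i * l_i:
  C: (3/36) * 4 = 12/36
  F: (8/36) * 3 = 24/36
  A: (17/36) * 1 = 17/36
  B: (6/36) * 3 = 18/36
  D: (2/36) * 5 = 10/36
Sum = (12 + 24 + 17 + 18 + 10)/36 = 81/36

L = 81/36 = 2.2500 bits/symbol


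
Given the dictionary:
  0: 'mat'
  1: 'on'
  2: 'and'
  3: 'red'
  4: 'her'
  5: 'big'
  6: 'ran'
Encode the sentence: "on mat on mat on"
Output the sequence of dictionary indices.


Look up each word in the dictionary:
  'on' -> 1
  'mat' -> 0
  'on' -> 1
  'mat' -> 0
  'on' -> 1

Encoded: [1, 0, 1, 0, 1]


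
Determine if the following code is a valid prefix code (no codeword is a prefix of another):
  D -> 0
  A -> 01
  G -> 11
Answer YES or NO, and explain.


Checking each pair (does one codeword prefix another?):
  D='0' vs A='01': prefix -- VIOLATION

NO -- this is NOT a valid prefix code. D (0) is a prefix of A (01).


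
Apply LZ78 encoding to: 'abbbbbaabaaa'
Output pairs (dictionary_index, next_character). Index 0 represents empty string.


LZ78 encoding steps:
Dictionary: {0: ''}
Step 1: w='' (idx 0), next='a' -> output (0, 'a'), add 'a' as idx 1
Step 2: w='' (idx 0), next='b' -> output (0, 'b'), add 'b' as idx 2
Step 3: w='b' (idx 2), next='b' -> output (2, 'b'), add 'bb' as idx 3
Step 4: w='bb' (idx 3), next='a' -> output (3, 'a'), add 'bba' as idx 4
Step 5: w='a' (idx 1), next='b' -> output (1, 'b'), add 'ab' as idx 5
Step 6: w='a' (idx 1), next='a' -> output (1, 'a'), add 'aa' as idx 6
Step 7: w='a' (idx 1), end of input -> output (1, '')


Encoded: [(0, 'a'), (0, 'b'), (2, 'b'), (3, 'a'), (1, 'b'), (1, 'a'), (1, '')]


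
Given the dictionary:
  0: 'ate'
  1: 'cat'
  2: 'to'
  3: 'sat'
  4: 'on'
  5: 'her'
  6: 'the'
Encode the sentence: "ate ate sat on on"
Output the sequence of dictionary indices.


Look up each word in the dictionary:
  'ate' -> 0
  'ate' -> 0
  'sat' -> 3
  'on' -> 4
  'on' -> 4

Encoded: [0, 0, 3, 4, 4]


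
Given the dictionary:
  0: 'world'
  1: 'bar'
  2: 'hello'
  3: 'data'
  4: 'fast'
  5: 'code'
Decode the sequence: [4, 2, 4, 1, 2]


Look up each index in the dictionary:
  4 -> 'fast'
  2 -> 'hello'
  4 -> 'fast'
  1 -> 'bar'
  2 -> 'hello'

Decoded: "fast hello fast bar hello"


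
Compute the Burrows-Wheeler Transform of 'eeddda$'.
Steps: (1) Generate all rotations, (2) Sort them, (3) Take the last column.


Rotations (sorted):
  0: $eeddda -> last char: a
  1: a$eeddd -> last char: d
  2: da$eedd -> last char: d
  3: dda$eed -> last char: d
  4: ddda$ee -> last char: e
  5: eddda$e -> last char: e
  6: eeddda$ -> last char: $


BWT = adddee$


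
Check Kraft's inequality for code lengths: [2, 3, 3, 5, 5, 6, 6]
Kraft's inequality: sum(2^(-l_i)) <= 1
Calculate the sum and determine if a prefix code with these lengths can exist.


Sum = 2^(-2) + 2^(-3) + 2^(-3) + 2^(-5) + 2^(-5) + 2^(-6) + 2^(-6)
    = 0.25 + 0.125 + 0.125 + 0.03125 + 0.03125 + 0.015625 + 0.015625
    = 38/64 = 0.59375
Since 0.59375 <= 1, Kraft's inequality IS satisfied.
A prefix code with these lengths CAN exist.

Kraft sum = 0.59375. Satisfied.


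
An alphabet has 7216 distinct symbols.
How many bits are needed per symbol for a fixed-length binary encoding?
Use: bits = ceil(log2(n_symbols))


log2(7216) = 12.817
Bracket: 2^12 = 4096 < 7216 <= 2^13 = 8192
So ceil(log2(7216)) = 13

bits = ceil(log2(7216)) = ceil(12.817) = 13 bits


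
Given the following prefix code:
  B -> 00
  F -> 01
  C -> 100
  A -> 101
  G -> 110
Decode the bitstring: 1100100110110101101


Decoding step by step:
Bits 110 -> G
Bits 01 -> F
Bits 00 -> B
Bits 110 -> G
Bits 110 -> G
Bits 101 -> A
Bits 101 -> A


Decoded message: GFBGGAA


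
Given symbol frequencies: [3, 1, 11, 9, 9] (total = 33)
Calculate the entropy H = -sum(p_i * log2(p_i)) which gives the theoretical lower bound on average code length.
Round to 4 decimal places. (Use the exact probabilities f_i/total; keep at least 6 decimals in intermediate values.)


Per-symbol terms -p_i * log2(p_i) with p_i = f_i/33:
  p = 3/33 = 0.090909: log2(p) = -3.459432, -p*log2(p) = 0.314494
  p = 1/33 = 0.030303: log2(p) = -5.044394, -p*log2(p) = 0.152860
  p = 11/33 = 0.333333: log2(p) = -1.584963, -p*log2(p) = 0.528321
  p = 9/33 = 0.272727: log2(p) = -1.874469, -p*log2(p) = 0.511219
  p = 9/33 = 0.272727: log2(p) = -1.874469, -p*log2(p) = 0.511219
H = 0.314494 + 0.152860 + 0.528321 + 0.511219 + 0.511219 = 2.018113

H = 2.0181 bits/symbol


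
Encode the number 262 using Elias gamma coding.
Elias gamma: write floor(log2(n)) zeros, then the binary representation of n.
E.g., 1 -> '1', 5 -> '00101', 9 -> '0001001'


num_bits = floor(log2(262)) + 1 = 9
leading_zeros = num_bits - 1 = 8
binary(262) = 100000110

Elias gamma(262) = '00000000' + '100000110' = 00000000100000110 (17 bits)


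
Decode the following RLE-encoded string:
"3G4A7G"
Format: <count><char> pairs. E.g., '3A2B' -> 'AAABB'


Expanding each <count><char> pair:
  3G -> 'GGG'
  4A -> 'AAAA'
  7G -> 'GGGGGGG'

Decoded = GGGAAAAGGGGGGG


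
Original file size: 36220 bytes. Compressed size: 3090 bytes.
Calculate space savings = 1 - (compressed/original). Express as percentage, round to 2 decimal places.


ratio = compressed/original = 3090/36220 = 0.085312
savings = 1 - ratio = 1 - 0.085312 = 0.914688
as a percentage: 0.914688 * 100 = 91.47%

Space savings = 1 - 3090/36220 = 91.47%


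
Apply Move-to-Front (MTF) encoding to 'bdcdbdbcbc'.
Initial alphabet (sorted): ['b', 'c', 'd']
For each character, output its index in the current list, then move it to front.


MTF encoding:
'b': index 0 in ['b', 'c', 'd'] -> ['b', 'c', 'd']
'd': index 2 in ['b', 'c', 'd'] -> ['d', 'b', 'c']
'c': index 2 in ['d', 'b', 'c'] -> ['c', 'd', 'b']
'd': index 1 in ['c', 'd', 'b'] -> ['d', 'c', 'b']
'b': index 2 in ['d', 'c', 'b'] -> ['b', 'd', 'c']
'd': index 1 in ['b', 'd', 'c'] -> ['d', 'b', 'c']
'b': index 1 in ['d', 'b', 'c'] -> ['b', 'd', 'c']
'c': index 2 in ['b', 'd', 'c'] -> ['c', 'b', 'd']
'b': index 1 in ['c', 'b', 'd'] -> ['b', 'c', 'd']
'c': index 1 in ['b', 'c', 'd'] -> ['c', 'b', 'd']


Output: [0, 2, 2, 1, 2, 1, 1, 2, 1, 1]


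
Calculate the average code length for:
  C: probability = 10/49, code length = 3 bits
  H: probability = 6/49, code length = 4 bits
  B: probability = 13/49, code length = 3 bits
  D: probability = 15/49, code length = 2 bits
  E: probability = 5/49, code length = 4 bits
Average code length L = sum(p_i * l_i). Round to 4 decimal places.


Weighted contributions p_i * l_i:
  C: (10/49) * 3 = 30/49
  H: (6/49) * 4 = 24/49
  B: (13/49) * 3 = 39/49
  D: (15/49) * 2 = 30/49
  E: (5/49) * 4 = 20/49
Sum = (30 + 24 + 39 + 30 + 20)/49 = 143/49

L = 143/49 = 2.9184 bits/symbol


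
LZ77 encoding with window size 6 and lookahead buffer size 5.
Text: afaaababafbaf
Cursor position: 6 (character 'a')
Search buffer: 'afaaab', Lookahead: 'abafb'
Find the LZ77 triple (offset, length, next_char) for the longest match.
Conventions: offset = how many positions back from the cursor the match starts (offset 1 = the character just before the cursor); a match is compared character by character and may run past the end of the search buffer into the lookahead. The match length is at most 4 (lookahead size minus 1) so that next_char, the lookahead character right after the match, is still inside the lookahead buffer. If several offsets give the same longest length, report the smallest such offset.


Try each offset into the search buffer:
  offset=1 (pos 5, char 'b'): match length 0
  offset=2 (pos 4, char 'a'): match length 3
  offset=3 (pos 3, char 'a'): match length 1
  offset=4 (pos 2, char 'a'): match length 1
  offset=5 (pos 1, char 'f'): match length 0
  offset=6 (pos 0, char 'a'): match length 1
Longest match has length 3 at offset 2.
next_char = character at position 6 + 3 = 9 -> 'f'

Best match: offset=2, length=3 (matching 'aba' starting at position 4)
LZ77 triple: (2, 3, 'f')


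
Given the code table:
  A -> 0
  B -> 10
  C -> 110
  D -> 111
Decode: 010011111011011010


Decoding:
0 -> A
10 -> B
0 -> A
111 -> D
110 -> C
110 -> C
110 -> C
10 -> B


Result: ABADCCCB


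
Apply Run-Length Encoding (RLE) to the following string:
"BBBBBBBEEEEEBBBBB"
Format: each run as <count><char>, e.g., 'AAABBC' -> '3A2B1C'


Scanning runs left to right:
  i=0: run of 'B' x 7 -> '7B'
  i=7: run of 'E' x 5 -> '5E'
  i=12: run of 'B' x 5 -> '5B'

RLE = 7B5E5B


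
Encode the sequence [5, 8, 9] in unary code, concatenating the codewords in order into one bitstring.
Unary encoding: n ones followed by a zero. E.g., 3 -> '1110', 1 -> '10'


Encode each number as n ones followed by a terminating 0:
  5 -> 111110 (6 bits)
  8 -> 111111110 (9 bits)
  9 -> 1111111110 (10 bits)
Total length = 6 + 9 + 10 = 25 bits.

Unary([5, 8, 9]) = 1111101111111101111111110 (25 bits)


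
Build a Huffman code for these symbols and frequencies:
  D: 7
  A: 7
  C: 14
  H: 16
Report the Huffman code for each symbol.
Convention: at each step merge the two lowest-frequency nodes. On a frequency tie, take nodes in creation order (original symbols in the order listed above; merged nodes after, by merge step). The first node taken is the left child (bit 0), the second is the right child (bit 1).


Huffman tree construction:
Step 1: Merge D(7) + A(7) = 14
Step 2: Merge C(14) + (D+A)(14) = 28
Step 3: Merge H(16) + (C+(D+A))(28) = 44
Read each symbol's code off the tree from the root (left child = 0, right child = 1).

Codes:
  D: 110 (length 3)
  A: 111 (length 3)
  C: 10 (length 2)
  H: 0 (length 1)
Average code length: 86/44 = 1.9545 bits/symbol


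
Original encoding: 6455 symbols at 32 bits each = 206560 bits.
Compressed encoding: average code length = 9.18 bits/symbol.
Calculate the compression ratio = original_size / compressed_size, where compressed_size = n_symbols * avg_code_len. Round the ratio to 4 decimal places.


original_size = n_symbols * orig_bits = 6455 * 32 = 206560 bits
compressed_size = n_symbols * avg_code_len = 6455 * 9.18 = 59256.9 bits
ratio = original_size / compressed_size = 206560 / 59256.9 = 3.4858

Compression ratio = 3.4858


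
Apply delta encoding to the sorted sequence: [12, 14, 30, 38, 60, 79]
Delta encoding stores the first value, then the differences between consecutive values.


First value: 12
Deltas:
  14 - 12 = 2
  30 - 14 = 16
  38 - 30 = 8
  60 - 38 = 22
  79 - 60 = 19


Delta encoded: [12, 2, 16, 8, 22, 19]


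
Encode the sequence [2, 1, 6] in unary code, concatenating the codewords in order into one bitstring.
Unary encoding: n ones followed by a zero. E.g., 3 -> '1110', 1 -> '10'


Encode each number as n ones followed by a terminating 0:
  2 -> 110 (3 bits)
  1 -> 10 (2 bits)
  6 -> 1111110 (7 bits)
Total length = 3 + 2 + 7 = 12 bits.

Unary([2, 1, 6]) = 110101111110 (12 bits)


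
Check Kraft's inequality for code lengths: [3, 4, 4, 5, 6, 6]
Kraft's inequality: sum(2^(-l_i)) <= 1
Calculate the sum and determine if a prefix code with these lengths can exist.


Sum = 2^(-3) + 2^(-4) + 2^(-4) + 2^(-5) + 2^(-6) + 2^(-6)
    = 0.125 + 0.0625 + 0.0625 + 0.03125 + 0.015625 + 0.015625
    = 20/64 = 0.3125
Since 0.3125 <= 1, Kraft's inequality IS satisfied.
A prefix code with these lengths CAN exist.

Kraft sum = 0.3125. Satisfied.


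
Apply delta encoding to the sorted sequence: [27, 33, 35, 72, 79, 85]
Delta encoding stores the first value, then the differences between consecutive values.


First value: 27
Deltas:
  33 - 27 = 6
  35 - 33 = 2
  72 - 35 = 37
  79 - 72 = 7
  85 - 79 = 6


Delta encoded: [27, 6, 2, 37, 7, 6]


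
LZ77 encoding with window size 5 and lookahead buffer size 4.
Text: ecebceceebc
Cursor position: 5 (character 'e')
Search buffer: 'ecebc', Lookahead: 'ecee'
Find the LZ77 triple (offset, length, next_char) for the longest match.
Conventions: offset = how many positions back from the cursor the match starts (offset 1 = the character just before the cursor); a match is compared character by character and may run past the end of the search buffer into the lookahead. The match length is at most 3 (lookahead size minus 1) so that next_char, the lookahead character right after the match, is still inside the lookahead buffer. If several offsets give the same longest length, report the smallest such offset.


Try each offset into the search buffer:
  offset=1 (pos 4, char 'c'): match length 0
  offset=2 (pos 3, char 'b'): match length 0
  offset=3 (pos 2, char 'e'): match length 1
  offset=4 (pos 1, char 'c'): match length 0
  offset=5 (pos 0, char 'e'): match length 3
Longest match has length 3 at offset 5.
next_char = character at position 5 + 3 = 8 -> 'e'

Best match: offset=5, length=3 (matching 'ece' starting at position 0)
LZ77 triple: (5, 3, 'e')


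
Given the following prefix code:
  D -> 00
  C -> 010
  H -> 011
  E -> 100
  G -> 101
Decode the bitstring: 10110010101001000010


Decoding step by step:
Bits 101 -> G
Bits 100 -> E
Bits 101 -> G
Bits 010 -> C
Bits 010 -> C
Bits 00 -> D
Bits 010 -> C


Decoded message: GEGCCDC


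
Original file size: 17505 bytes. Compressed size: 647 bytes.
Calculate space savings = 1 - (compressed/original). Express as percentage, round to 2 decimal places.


ratio = compressed/original = 647/17505 = 0.036961
savings = 1 - ratio = 1 - 0.036961 = 0.963039
as a percentage: 0.963039 * 100 = 96.3%

Space savings = 1 - 647/17505 = 96.3%


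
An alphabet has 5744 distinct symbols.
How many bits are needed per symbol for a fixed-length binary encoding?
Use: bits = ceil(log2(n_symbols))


log2(5744) = 12.4878
Bracket: 2^12 = 4096 < 5744 <= 2^13 = 8192
So ceil(log2(5744)) = 13

bits = ceil(log2(5744)) = ceil(12.4878) = 13 bits


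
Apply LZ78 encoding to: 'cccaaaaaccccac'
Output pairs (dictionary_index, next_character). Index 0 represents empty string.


LZ78 encoding steps:
Dictionary: {0: ''}
Step 1: w='' (idx 0), next='c' -> output (0, 'c'), add 'c' as idx 1
Step 2: w='c' (idx 1), next='c' -> output (1, 'c'), add 'cc' as idx 2
Step 3: w='' (idx 0), next='a' -> output (0, 'a'), add 'a' as idx 3
Step 4: w='a' (idx 3), next='a' -> output (3, 'a'), add 'aa' as idx 4
Step 5: w='aa' (idx 4), next='c' -> output (4, 'c'), add 'aac' as idx 5
Step 6: w='cc' (idx 2), next='c' -> output (2, 'c'), add 'ccc' as idx 6
Step 7: w='a' (idx 3), next='c' -> output (3, 'c'), add 'ac' as idx 7


Encoded: [(0, 'c'), (1, 'c'), (0, 'a'), (3, 'a'), (4, 'c'), (2, 'c'), (3, 'c')]


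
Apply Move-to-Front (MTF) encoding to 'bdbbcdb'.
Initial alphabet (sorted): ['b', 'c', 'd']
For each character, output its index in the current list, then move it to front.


MTF encoding:
'b': index 0 in ['b', 'c', 'd'] -> ['b', 'c', 'd']
'd': index 2 in ['b', 'c', 'd'] -> ['d', 'b', 'c']
'b': index 1 in ['d', 'b', 'c'] -> ['b', 'd', 'c']
'b': index 0 in ['b', 'd', 'c'] -> ['b', 'd', 'c']
'c': index 2 in ['b', 'd', 'c'] -> ['c', 'b', 'd']
'd': index 2 in ['c', 'b', 'd'] -> ['d', 'c', 'b']
'b': index 2 in ['d', 'c', 'b'] -> ['b', 'd', 'c']


Output: [0, 2, 1, 0, 2, 2, 2]


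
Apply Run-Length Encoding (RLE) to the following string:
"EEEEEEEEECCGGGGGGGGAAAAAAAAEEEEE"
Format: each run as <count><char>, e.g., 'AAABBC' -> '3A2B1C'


Scanning runs left to right:
  i=0: run of 'E' x 9 -> '9E'
  i=9: run of 'C' x 2 -> '2C'
  i=11: run of 'G' x 8 -> '8G'
  i=19: run of 'A' x 8 -> '8A'
  i=27: run of 'E' x 5 -> '5E'

RLE = 9E2C8G8A5E


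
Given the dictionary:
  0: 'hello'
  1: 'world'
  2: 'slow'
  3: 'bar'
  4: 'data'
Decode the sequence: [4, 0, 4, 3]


Look up each index in the dictionary:
  4 -> 'data'
  0 -> 'hello'
  4 -> 'data'
  3 -> 'bar'

Decoded: "data hello data bar"


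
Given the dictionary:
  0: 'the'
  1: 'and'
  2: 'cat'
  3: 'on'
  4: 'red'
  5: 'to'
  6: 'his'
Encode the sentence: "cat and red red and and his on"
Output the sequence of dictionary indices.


Look up each word in the dictionary:
  'cat' -> 2
  'and' -> 1
  'red' -> 4
  'red' -> 4
  'and' -> 1
  'and' -> 1
  'his' -> 6
  'on' -> 3

Encoded: [2, 1, 4, 4, 1, 1, 6, 3]


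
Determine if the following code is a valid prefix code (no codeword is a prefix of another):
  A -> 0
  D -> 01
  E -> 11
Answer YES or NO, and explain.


Checking each pair (does one codeword prefix another?):
  A='0' vs D='01': prefix -- VIOLATION

NO -- this is NOT a valid prefix code. A (0) is a prefix of D (01).


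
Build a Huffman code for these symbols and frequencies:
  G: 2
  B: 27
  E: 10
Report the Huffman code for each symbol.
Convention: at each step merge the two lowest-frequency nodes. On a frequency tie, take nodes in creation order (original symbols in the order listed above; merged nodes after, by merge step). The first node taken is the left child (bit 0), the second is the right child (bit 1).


Huffman tree construction:
Step 1: Merge G(2) + E(10) = 12
Step 2: Merge (G+E)(12) + B(27) = 39
Read each symbol's code off the tree from the root (left child = 0, right child = 1).

Codes:
  G: 00 (length 2)
  B: 1 (length 1)
  E: 01 (length 2)
Average code length: 51/39 = 1.3077 bits/symbol


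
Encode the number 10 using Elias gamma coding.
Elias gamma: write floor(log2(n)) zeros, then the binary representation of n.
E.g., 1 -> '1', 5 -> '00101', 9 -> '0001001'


num_bits = floor(log2(10)) + 1 = 4
leading_zeros = num_bits - 1 = 3
binary(10) = 1010

Elias gamma(10) = '000' + '1010' = 0001010 (7 bits)


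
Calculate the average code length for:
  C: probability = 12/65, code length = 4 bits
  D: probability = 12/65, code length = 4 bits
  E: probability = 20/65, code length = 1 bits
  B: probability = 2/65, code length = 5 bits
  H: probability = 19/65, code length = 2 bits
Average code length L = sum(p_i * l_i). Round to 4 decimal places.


Weighted contributions p_i * l_i:
  C: (12/65) * 4 = 48/65
  D: (12/65) * 4 = 48/65
  E: (20/65) * 1 = 20/65
  B: (2/65) * 5 = 10/65
  H: (19/65) * 2 = 38/65
Sum = (48 + 48 + 20 + 10 + 38)/65 = 164/65

L = 164/65 = 2.5231 bits/symbol


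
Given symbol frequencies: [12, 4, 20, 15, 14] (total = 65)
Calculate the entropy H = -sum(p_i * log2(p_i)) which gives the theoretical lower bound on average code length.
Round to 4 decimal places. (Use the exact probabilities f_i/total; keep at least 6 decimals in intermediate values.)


Per-symbol terms -p_i * log2(p_i) with p_i = f_i/65:
  p = 12/65 = 0.184615: log2(p) = -2.437405, -p*log2(p) = 0.449983
  p = 4/65 = 0.061538: log2(p) = -4.022368, -p*log2(p) = 0.247530
  p = 20/65 = 0.307692: log2(p) = -1.700440, -p*log2(p) = 0.523212
  p = 15/65 = 0.230769: log2(p) = -2.115477, -p*log2(p) = 0.488187
  p = 14/65 = 0.215385: log2(p) = -2.215013, -p*log2(p) = 0.477080
H = 0.449983 + 0.247530 + 0.523212 + 0.488187 + 0.477080 = 2.185992

H = 2.186 bits/symbol


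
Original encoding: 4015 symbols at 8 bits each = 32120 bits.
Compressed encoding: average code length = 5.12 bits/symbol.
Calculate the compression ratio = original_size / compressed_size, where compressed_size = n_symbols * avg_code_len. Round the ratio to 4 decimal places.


original_size = n_symbols * orig_bits = 4015 * 8 = 32120 bits
compressed_size = n_symbols * avg_code_len = 4015 * 5.12 = 20556.8 bits
ratio = original_size / compressed_size = 32120 / 20556.8 = 1.5625

Compression ratio = 1.5625


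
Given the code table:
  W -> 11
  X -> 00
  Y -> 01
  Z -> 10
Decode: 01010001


Decoding:
01 -> Y
01 -> Y
00 -> X
01 -> Y


Result: YYXY


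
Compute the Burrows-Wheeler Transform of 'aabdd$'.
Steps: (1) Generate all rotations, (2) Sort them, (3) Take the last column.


Rotations (sorted):
  0: $aabdd -> last char: d
  1: aabdd$ -> last char: $
  2: abdd$a -> last char: a
  3: bdd$aa -> last char: a
  4: d$aabd -> last char: d
  5: dd$aab -> last char: b


BWT = d$aadb


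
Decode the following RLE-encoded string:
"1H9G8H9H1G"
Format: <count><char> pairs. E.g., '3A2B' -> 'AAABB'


Expanding each <count><char> pair:
  1H -> 'H'
  9G -> 'GGGGGGGGG'
  8H -> 'HHHHHHHH'
  9H -> 'HHHHHHHHH'
  1G -> 'G'

Decoded = HGGGGGGGGGHHHHHHHHHHHHHHHHHG


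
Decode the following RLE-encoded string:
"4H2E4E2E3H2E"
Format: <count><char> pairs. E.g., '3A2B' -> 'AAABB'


Expanding each <count><char> pair:
  4H -> 'HHHH'
  2E -> 'EE'
  4E -> 'EEEE'
  2E -> 'EE'
  3H -> 'HHH'
  2E -> 'EE'

Decoded = HHHHEEEEEEEEHHHEE


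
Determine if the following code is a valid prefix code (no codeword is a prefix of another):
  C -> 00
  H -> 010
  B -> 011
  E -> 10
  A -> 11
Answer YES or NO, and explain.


Checking each pair (does one codeword prefix another?):
  C='00' vs H='010': no prefix
  C='00' vs B='011': no prefix
  C='00' vs E='10': no prefix
  C='00' vs A='11': no prefix
  H='010' vs C='00': no prefix
  H='010' vs B='011': no prefix
  H='010' vs E='10': no prefix
  H='010' vs A='11': no prefix
  B='011' vs C='00': no prefix
  B='011' vs H='010': no prefix
  B='011' vs E='10': no prefix
  B='011' vs A='11': no prefix
  E='10' vs C='00': no prefix
  E='10' vs H='010': no prefix
  E='10' vs B='011': no prefix
  E='10' vs A='11': no prefix
  A='11' vs C='00': no prefix
  A='11' vs H='010': no prefix
  A='11' vs B='011': no prefix
  A='11' vs E='10': no prefix
No violation found over all pairs.

YES -- this is a valid prefix code. No codeword is a prefix of any other codeword.


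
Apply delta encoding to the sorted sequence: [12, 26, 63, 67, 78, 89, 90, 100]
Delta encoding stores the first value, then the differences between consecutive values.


First value: 12
Deltas:
  26 - 12 = 14
  63 - 26 = 37
  67 - 63 = 4
  78 - 67 = 11
  89 - 78 = 11
  90 - 89 = 1
  100 - 90 = 10


Delta encoded: [12, 14, 37, 4, 11, 11, 1, 10]


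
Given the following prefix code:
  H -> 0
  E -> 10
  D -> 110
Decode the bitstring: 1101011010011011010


Decoding step by step:
Bits 110 -> D
Bits 10 -> E
Bits 110 -> D
Bits 10 -> E
Bits 0 -> H
Bits 110 -> D
Bits 110 -> D
Bits 10 -> E


Decoded message: DEDEHDDE


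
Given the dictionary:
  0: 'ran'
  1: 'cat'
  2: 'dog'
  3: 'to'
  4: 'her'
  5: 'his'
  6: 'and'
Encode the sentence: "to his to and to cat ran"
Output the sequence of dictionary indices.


Look up each word in the dictionary:
  'to' -> 3
  'his' -> 5
  'to' -> 3
  'and' -> 6
  'to' -> 3
  'cat' -> 1
  'ran' -> 0

Encoded: [3, 5, 3, 6, 3, 1, 0]


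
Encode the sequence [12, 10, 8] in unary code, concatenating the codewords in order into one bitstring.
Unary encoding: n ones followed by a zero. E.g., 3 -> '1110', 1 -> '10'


Encode each number as n ones followed by a terminating 0:
  12 -> 1111111111110 (13 bits)
  10 -> 11111111110 (11 bits)
  8 -> 111111110 (9 bits)
Total length = 13 + 11 + 9 = 33 bits.

Unary([12, 10, 8]) = 111111111111011111111110111111110 (33 bits)


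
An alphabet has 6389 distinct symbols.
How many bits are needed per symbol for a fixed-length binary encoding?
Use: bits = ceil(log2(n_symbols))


log2(6389) = 12.6414
Bracket: 2^12 = 4096 < 6389 <= 2^13 = 8192
So ceil(log2(6389)) = 13

bits = ceil(log2(6389)) = ceil(12.6414) = 13 bits


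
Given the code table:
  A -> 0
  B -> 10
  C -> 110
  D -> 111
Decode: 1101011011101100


Decoding:
110 -> C
10 -> B
110 -> C
111 -> D
0 -> A
110 -> C
0 -> A


Result: CBCDACA


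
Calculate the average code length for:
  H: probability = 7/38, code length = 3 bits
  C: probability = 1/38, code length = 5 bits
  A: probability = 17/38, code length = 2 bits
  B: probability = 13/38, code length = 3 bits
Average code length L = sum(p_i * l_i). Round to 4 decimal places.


Weighted contributions p_i * l_i:
  H: (7/38) * 3 = 21/38
  C: (1/38) * 5 = 5/38
  A: (17/38) * 2 = 34/38
  B: (13/38) * 3 = 39/38
Sum = (21 + 5 + 34 + 39)/38 = 99/38

L = 99/38 = 2.6053 bits/symbol


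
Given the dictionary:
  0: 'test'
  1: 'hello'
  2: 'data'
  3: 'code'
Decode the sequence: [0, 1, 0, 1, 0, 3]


Look up each index in the dictionary:
  0 -> 'test'
  1 -> 'hello'
  0 -> 'test'
  1 -> 'hello'
  0 -> 'test'
  3 -> 'code'

Decoded: "test hello test hello test code"


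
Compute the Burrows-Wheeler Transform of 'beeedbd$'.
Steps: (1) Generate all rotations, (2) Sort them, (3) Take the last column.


Rotations (sorted):
  0: $beeedbd -> last char: d
  1: bd$beeed -> last char: d
  2: beeedbd$ -> last char: $
  3: d$beeedb -> last char: b
  4: dbd$beee -> last char: e
  5: edbd$bee -> last char: e
  6: eedbd$be -> last char: e
  7: eeedbd$b -> last char: b


BWT = dd$beeeb


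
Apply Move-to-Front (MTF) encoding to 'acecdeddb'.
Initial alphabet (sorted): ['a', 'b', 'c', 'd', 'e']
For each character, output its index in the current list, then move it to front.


MTF encoding:
'a': index 0 in ['a', 'b', 'c', 'd', 'e'] -> ['a', 'b', 'c', 'd', 'e']
'c': index 2 in ['a', 'b', 'c', 'd', 'e'] -> ['c', 'a', 'b', 'd', 'e']
'e': index 4 in ['c', 'a', 'b', 'd', 'e'] -> ['e', 'c', 'a', 'b', 'd']
'c': index 1 in ['e', 'c', 'a', 'b', 'd'] -> ['c', 'e', 'a', 'b', 'd']
'd': index 4 in ['c', 'e', 'a', 'b', 'd'] -> ['d', 'c', 'e', 'a', 'b']
'e': index 2 in ['d', 'c', 'e', 'a', 'b'] -> ['e', 'd', 'c', 'a', 'b']
'd': index 1 in ['e', 'd', 'c', 'a', 'b'] -> ['d', 'e', 'c', 'a', 'b']
'd': index 0 in ['d', 'e', 'c', 'a', 'b'] -> ['d', 'e', 'c', 'a', 'b']
'b': index 4 in ['d', 'e', 'c', 'a', 'b'] -> ['b', 'd', 'e', 'c', 'a']


Output: [0, 2, 4, 1, 4, 2, 1, 0, 4]


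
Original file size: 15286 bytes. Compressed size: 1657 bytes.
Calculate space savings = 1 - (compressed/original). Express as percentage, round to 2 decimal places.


ratio = compressed/original = 1657/15286 = 0.1084
savings = 1 - ratio = 1 - 0.1084 = 0.8916
as a percentage: 0.8916 * 100 = 89.16%

Space savings = 1 - 1657/15286 = 89.16%
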